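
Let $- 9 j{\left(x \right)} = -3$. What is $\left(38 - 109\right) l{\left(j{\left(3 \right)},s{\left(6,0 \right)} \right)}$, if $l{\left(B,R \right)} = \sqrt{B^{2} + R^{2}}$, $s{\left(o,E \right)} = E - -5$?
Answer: $- \frac{71 \sqrt{226}}{3} \approx -355.79$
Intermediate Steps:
$s{\left(o,E \right)} = 5 + E$ ($s{\left(o,E \right)} = E + 5 = 5 + E$)
$j{\left(x \right)} = \frac{1}{3}$ ($j{\left(x \right)} = \left(- \frac{1}{9}\right) \left(-3\right) = \frac{1}{3}$)
$\left(38 - 109\right) l{\left(j{\left(3 \right)},s{\left(6,0 \right)} \right)} = \left(38 - 109\right) \sqrt{\left(\frac{1}{3}\right)^{2} + \left(5 + 0\right)^{2}} = - 71 \sqrt{\frac{1}{9} + 5^{2}} = - 71 \sqrt{\frac{1}{9} + 25} = - 71 \sqrt{\frac{226}{9}} = - 71 \frac{\sqrt{226}}{3} = - \frac{71 \sqrt{226}}{3}$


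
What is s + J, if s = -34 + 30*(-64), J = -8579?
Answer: -10533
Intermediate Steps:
s = -1954 (s = -34 - 1920 = -1954)
s + J = -1954 - 8579 = -10533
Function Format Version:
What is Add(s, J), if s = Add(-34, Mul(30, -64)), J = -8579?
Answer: -10533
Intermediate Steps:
s = -1954 (s = Add(-34, -1920) = -1954)
Add(s, J) = Add(-1954, -8579) = -10533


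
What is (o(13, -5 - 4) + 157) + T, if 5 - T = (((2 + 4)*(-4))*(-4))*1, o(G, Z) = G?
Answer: 79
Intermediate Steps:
T = -91 (T = 5 - ((2 + 4)*(-4))*(-4) = 5 - (6*(-4))*(-4) = 5 - (-24*(-4)) = 5 - 96 = -91)
(o(13, -5 - 4) + 157) + T = (13 + 157) - 91 = 170 - 91 = 79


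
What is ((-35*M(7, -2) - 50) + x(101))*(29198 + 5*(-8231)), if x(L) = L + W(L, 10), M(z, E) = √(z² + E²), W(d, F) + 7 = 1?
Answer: -538065 + 418495*√53 ≈ 2.5086e+6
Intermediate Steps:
W(d, F) = -6 (W(d, F) = -7 + 1 = -6)
M(z, E) = √(E² + z²)
x(L) = -6 + L (x(L) = L - 6 = -6 + L)
((-35*M(7, -2) - 50) + x(101))*(29198 + 5*(-8231)) = ((-35*√((-2)² + 7²) - 50) + (-6 + 101))*(29198 + 5*(-8231)) = ((-35*√(4 + 49) - 50) + 95)*(29198 - 41155) = ((-35*√53 - 50) + 95)*(-11957) = ((-50 - 35*√53) + 95)*(-11957) = (45 - 35*√53)*(-11957) = -538065 + 418495*√53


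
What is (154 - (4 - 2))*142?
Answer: 21584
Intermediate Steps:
(154 - (4 - 2))*142 = (154 - 1*2)*142 = (154 - 2)*142 = 152*142 = 21584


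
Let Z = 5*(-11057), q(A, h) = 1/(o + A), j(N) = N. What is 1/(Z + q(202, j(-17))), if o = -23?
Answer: -179/9896014 ≈ -1.8088e-5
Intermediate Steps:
q(A, h) = 1/(-23 + A)
Z = -55285
1/(Z + q(202, j(-17))) = 1/(-55285 + 1/(-23 + 202)) = 1/(-55285 + 1/179) = 1/(-9896014/179) = -179/9896014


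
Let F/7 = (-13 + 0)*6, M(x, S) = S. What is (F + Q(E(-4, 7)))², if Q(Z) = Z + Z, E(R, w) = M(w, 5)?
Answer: 287296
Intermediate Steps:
E(R, w) = 5
F = -546 (F = 7*((-13 + 0)*6) = 7*(-13*6) = 7*(-78) = -546)
Q(Z) = 2*Z
(F + Q(E(-4, 7)))² = (-546 + 2*5)² = (-546 + 10)² = (-536)² = 287296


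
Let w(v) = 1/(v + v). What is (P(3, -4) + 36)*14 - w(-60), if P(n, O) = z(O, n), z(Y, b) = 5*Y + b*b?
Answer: 42001/120 ≈ 350.01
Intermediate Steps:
z(Y, b) = b**2 + 5*Y (z(Y, b) = 5*Y + b**2 = b**2 + 5*Y)
P(n, O) = n**2 + 5*O
w(v) = 1/(2*v)
(P(3, -4) + 36)*14 - w(-60) = ((3**2 + 5*(-4)) + 36)*14 - 1/(2*(-60)) = ((9 - 20) + 36)*14 - (-1)/(2*60) = (-11 + 36)*14 - 1*(-1/120) = 25*14 + 1/120 = 350 + 1/120 = 42001/120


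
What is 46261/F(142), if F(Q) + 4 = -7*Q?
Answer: -46261/998 ≈ -46.354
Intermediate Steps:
F(Q) = -4 - 7*Q
46261/F(142) = 46261/(-4 - 7*142) = 46261/(-4 - 994) = 46261/(-998) = 46261*(-1/998) = -46261/998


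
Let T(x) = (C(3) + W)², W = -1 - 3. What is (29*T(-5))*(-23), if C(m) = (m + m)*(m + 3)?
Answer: -683008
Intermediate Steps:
C(m) = 2*m*(3 + m) (C(m) = (2*m)*(3 + m) = 2*m*(3 + m))
W = -4
T(x) = 1024 (T(x) = (2*3*(3 + 3) - 4)² = (2*3*6 - 4)² = (36 - 4)² = 32² = 1024)
(29*T(-5))*(-23) = (29*1024)*(-23) = 29696*(-23) = -683008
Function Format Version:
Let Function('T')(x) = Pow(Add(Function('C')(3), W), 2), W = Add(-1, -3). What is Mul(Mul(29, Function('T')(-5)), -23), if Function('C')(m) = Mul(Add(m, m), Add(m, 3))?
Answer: -683008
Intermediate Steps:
Function('C')(m) = Mul(2, m, Add(3, m)) (Function('C')(m) = Mul(Mul(2, m), Add(3, m)) = Mul(2, m, Add(3, m)))
W = -4
Function('T')(x) = 1024 (Function('T')(x) = Pow(Add(Mul(2, 3, Add(3, 3)), -4), 2) = Pow(Add(Mul(2, 3, 6), -4), 2) = Pow(Add(36, -4), 2) = Pow(32, 2) = 1024)
Mul(Mul(29, Function('T')(-5)), -23) = Mul(Mul(29, 1024), -23) = Mul(29696, -23) = -683008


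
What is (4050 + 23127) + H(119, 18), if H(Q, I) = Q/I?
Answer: 489305/18 ≈ 27184.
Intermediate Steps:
(4050 + 23127) + H(119, 18) = (4050 + 23127) + 119/18 = 27177 + 119*(1/18) = 27177 + 119/18 = 489305/18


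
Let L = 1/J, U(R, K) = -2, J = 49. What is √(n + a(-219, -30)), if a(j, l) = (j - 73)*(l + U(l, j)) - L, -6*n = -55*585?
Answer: √2882470/14 ≈ 121.27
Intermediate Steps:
L = 1/49 ≈ 0.020408
n = 10725/2 (n = -(-55)*585/6 = -⅙*(-32175) = 10725/2 ≈ 5362.5)
a(j, l) = -1/49 + (-73 + j)*(-2 + l) (a(j, l) = (j - 73)*(l - 2) - 1*1/49 = (-73 + j)*(-2 + l) - 1/49 = -1/49 + (-73 + j)*(-2 + l))
√(n + a(-219, -30)) = √(10725/2 + (7153/49 - 73*(-30) - 2*(-219) - 219*(-30))) = √(10725/2 + (7153/49 + 2190 + 438 + 6570)) = √(10725/2 + 457855/49) = √(1441235/98) = √2882470/14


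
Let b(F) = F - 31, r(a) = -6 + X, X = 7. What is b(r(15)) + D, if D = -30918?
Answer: -30948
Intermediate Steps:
r(a) = 1 (r(a) = -6 + 7 = 1)
b(F) = -31 + F
b(r(15)) + D = (-31 + 1) - 30918 = -30 - 30918 = -30948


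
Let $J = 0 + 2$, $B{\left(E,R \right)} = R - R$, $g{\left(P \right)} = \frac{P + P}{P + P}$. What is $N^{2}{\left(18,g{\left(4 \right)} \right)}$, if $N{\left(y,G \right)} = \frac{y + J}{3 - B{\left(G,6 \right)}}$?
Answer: $\frac{400}{9} \approx 44.444$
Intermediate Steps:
$g{\left(P \right)} = 1$ ($g{\left(P \right)} = \frac{2 P}{2 P} = 2 P \frac{1}{2 P} = 1$)
$B{\left(E,R \right)} = 0$
$J = 2$
$N{\left(y,G \right)} = \frac{2}{3} + \frac{y}{3}$ ($N{\left(y,G \right)} = \frac{y + 2}{3 + \left(0 - 0\right)} = \frac{2 + y}{3 + \left(0 + 0\right)} = \frac{2 + y}{3 + 0} = \frac{2 + y}{3} = \left(2 + y\right) \frac{1}{3} = \frac{2}{3} + \frac{y}{3}$)
$N^{2}{\left(18,g{\left(4 \right)} \right)} = \left(\frac{2}{3} + \frac{1}{3} \cdot 18\right)^{2} = \left(\frac{2}{3} + 6\right)^{2} = \left(\frac{20}{3}\right)^{2} = \frac{400}{9}$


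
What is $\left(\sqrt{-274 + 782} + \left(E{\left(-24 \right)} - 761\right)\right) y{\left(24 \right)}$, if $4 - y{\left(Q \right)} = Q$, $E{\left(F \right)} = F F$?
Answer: $3700 - 40 \sqrt{127} \approx 3249.2$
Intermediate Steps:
$E{\left(F \right)} = F^{2}$
$y{\left(Q \right)} = 4 - Q$
$\left(\sqrt{-274 + 782} + \left(E{\left(-24 \right)} - 761\right)\right) y{\left(24 \right)} = \left(\sqrt{-274 + 782} + \left(\left(-24\right)^{2} - 761\right)\right) \left(4 - 24\right) = \left(\sqrt{508} + \left(576 - 761\right)\right) \left(4 - 24\right) = \left(2 \sqrt{127} - 185\right) \left(-20\right) = \left(-185 + 2 \sqrt{127}\right) \left(-20\right) = 3700 - 40 \sqrt{127}$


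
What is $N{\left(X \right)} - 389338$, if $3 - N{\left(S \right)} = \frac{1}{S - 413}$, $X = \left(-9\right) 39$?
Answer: $- \frac{297451939}{764} \approx -3.8934 \cdot 10^{5}$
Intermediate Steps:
$X = -351$
$N{\left(S \right)} = 3 - \frac{1}{-413 + S}$ ($N{\left(S \right)} = 3 - \frac{1}{S - 413} = 3 - \frac{1}{-413 + S}$)
$N{\left(X \right)} - 389338 = \frac{-1240 + 3 \left(-351\right)}{-413 - 351} - 389338 = \frac{-1240 - 1053}{-764} - 389338 = \left(- \frac{1}{764}\right) \left(-2293\right) - 389338 = \frac{2293}{764} - 389338 = - \frac{297451939}{764}$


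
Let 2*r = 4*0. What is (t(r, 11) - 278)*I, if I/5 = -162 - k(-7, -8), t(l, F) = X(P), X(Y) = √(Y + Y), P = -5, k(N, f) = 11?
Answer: 240470 - 865*I*√10 ≈ 2.4047e+5 - 2735.4*I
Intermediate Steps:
X(Y) = √2*√Y (X(Y) = √(2*Y) = √2*√Y)
r = 0 (r = (4*0)/2 = (½)*0 = 0)
t(l, F) = I*√10 (t(l, F) = √2*√(-5) = √2*(I*√5) = I*√10)
I = -865 (I = 5*(-162 - 1*11) = 5*(-162 - 11) = 5*(-173) = -865)
(t(r, 11) - 278)*I = (I*√10 - 278)*(-865) = (-278 + I*√10)*(-865) = 240470 - 865*I*√10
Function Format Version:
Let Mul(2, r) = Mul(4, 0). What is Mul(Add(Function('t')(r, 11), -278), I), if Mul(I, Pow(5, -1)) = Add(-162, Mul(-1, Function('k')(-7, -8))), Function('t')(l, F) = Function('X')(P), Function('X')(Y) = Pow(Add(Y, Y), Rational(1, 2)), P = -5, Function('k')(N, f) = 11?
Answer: Add(240470, Mul(-865, I, Pow(10, Rational(1, 2)))) ≈ Add(2.4047e+5, Mul(-2735.4, I))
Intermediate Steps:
Function('X')(Y) = Mul(Pow(2, Rational(1, 2)), Pow(Y, Rational(1, 2))) (Function('X')(Y) = Pow(Mul(2, Y), Rational(1, 2)) = Mul(Pow(2, Rational(1, 2)), Pow(Y, Rational(1, 2))))
r = 0 (r = Mul(Rational(1, 2), Mul(4, 0)) = Mul(Rational(1, 2), 0) = 0)
Function('t')(l, F) = Mul(I, Pow(10, Rational(1, 2))) (Function('t')(l, F) = Mul(Pow(2, Rational(1, 2)), Pow(-5, Rational(1, 2))) = Mul(Pow(2, Rational(1, 2)), Mul(I, Pow(5, Rational(1, 2)))) = Mul(I, Pow(10, Rational(1, 2))))
I = -865 (I = Mul(5, Add(-162, Mul(-1, 11))) = Mul(5, Add(-162, -11)) = Mul(5, -173) = -865)
Mul(Add(Function('t')(r, 11), -278), I) = Mul(Add(Mul(I, Pow(10, Rational(1, 2))), -278), -865) = Mul(Add(-278, Mul(I, Pow(10, Rational(1, 2)))), -865) = Add(240470, Mul(-865, I, Pow(10, Rational(1, 2))))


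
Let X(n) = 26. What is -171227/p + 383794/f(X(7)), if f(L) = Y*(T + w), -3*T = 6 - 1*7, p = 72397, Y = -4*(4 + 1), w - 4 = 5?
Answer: -41726244887/20271160 ≈ -2058.4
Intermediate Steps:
w = 9 (w = 4 + 5 = 9)
Y = -20 (Y = -4*5 = -20)
T = 1/3 (T = -(6 - 1*7)/3 = -(6 - 7)/3 = -1/3*(-1) = 1/3 ≈ 0.33333)
f(L) = -560/3 (f(L) = -20*(1/3 + 9) = -20*28/3 = -560/3)
-171227/p + 383794/f(X(7)) = -171227/72397 + 383794/(-560/3) = -171227*1/72397 + 383794*(-3/560) = -171227/72397 - 575691/280 = -41726244887/20271160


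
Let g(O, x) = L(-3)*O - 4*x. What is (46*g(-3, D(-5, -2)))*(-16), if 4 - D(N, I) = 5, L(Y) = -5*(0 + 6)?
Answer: -69184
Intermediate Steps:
L(Y) = -30 (L(Y) = -5*6 = -30)
D(N, I) = -1 (D(N, I) = 4 - 1*5 = 4 - 5 = -1)
g(O, x) = -30*O - 4*x
(46*g(-3, D(-5, -2)))*(-16) = (46*(-30*(-3) - 4*(-1)))*(-16) = (46*(90 + 4))*(-16) = (46*94)*(-16) = 4324*(-16) = -69184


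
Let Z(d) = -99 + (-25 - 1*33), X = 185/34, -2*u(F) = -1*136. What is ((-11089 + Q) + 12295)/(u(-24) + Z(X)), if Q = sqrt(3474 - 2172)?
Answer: -1206/89 - sqrt(1302)/89 ≈ -13.956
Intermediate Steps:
u(F) = 68 (u(F) = -(-1)*136/2 = -1/2*(-136) = 68)
X = 185/34 (X = 185*(1/34) = 185/34 ≈ 5.4412)
Q = sqrt(1302) ≈ 36.083
Z(d) = -157 (Z(d) = -99 + (-25 - 33) = -99 - 58 = -157)
((-11089 + Q) + 12295)/(u(-24) + Z(X)) = ((-11089 + sqrt(1302)) + 12295)/(68 - 157) = (1206 + sqrt(1302))/(-89) = (1206 + sqrt(1302))*(-1/89) = -1206/89 - sqrt(1302)/89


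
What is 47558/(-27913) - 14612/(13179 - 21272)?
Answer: 22977862/225899909 ≈ 0.10172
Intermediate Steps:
47558/(-27913) - 14612/(13179 - 21272) = 47558*(-1/27913) - 14612/(-8093) = -47558/27913 - 14612*(-1/8093) = -47558/27913 + 14612/8093 = 22977862/225899909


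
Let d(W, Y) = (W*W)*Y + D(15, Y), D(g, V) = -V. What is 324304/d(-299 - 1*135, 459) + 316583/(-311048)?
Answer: -27269291742343/26891637732360 ≈ -1.0140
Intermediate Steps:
d(W, Y) = -Y + Y*W² (d(W, Y) = (W*W)*Y - Y = W²*Y - Y = Y*W² - Y = -Y + Y*W²)
324304/d(-299 - 1*135, 459) + 316583/(-311048) = 324304/((459*(-1 + (-299 - 1*135)²))) + 316583/(-311048) = 324304/((459*(-1 + (-299 - 135)²))) + 316583*(-1/311048) = 324304/((459*(-1 + (-434)²))) - 316583/311048 = 324304/((459*(-1 + 188356))) - 316583/311048 = 324304/((459*188355)) - 316583/311048 = 324304/86454945 - 316583/311048 = -27269291742343/26891637732360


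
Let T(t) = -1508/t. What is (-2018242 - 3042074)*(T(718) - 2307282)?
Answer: 4191535607057472/359 ≈ 1.1676e+13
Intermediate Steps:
(-2018242 - 3042074)*(T(718) - 2307282) = (-2018242 - 3042074)*(-1508/718 - 2307282) = -5060316*(-1508*1/718 - 2307282) = -5060316*(-754/359 - 2307282) = -5060316*(-828314992/359) = 4191535607057472/359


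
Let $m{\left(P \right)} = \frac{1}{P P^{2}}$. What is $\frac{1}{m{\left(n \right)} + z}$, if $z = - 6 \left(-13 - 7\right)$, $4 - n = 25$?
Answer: $\frac{9261}{1111319} \approx 0.0083333$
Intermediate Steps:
$n = -21$ ($n = 4 - 25 = -21$)
$m{\left(P \right)} = \frac{1}{P^{3}}$
$z = 120$ ($z = \left(-6\right) \left(-20\right) = 120$)
$\frac{1}{m{\left(n \right)} + z} = \frac{1}{\frac{1}{-9261} + 120} = \frac{1}{- \frac{1}{9261} + 120} = \frac{1}{\frac{1111319}{9261}} = \frac{9261}{1111319}$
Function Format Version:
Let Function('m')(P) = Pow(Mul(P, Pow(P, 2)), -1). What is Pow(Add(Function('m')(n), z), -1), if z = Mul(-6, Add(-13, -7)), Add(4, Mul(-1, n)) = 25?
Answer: Rational(9261, 1111319) ≈ 0.0083333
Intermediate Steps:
n = -21 (n = Add(4, Mul(-1, 25)) = Add(4, -25) = -21)
Function('m')(P) = Pow(P, -3) (Function('m')(P) = Pow(Pow(P, 3), -1) = Pow(P, -3))
z = 120 (z = Mul(-6, -20) = 120)
Pow(Add(Function('m')(n), z), -1) = Pow(Add(Pow(-21, -3), 120), -1) = Pow(Add(Rational(-1, 9261), 120), -1) = Pow(Rational(1111319, 9261), -1) = Rational(9261, 1111319)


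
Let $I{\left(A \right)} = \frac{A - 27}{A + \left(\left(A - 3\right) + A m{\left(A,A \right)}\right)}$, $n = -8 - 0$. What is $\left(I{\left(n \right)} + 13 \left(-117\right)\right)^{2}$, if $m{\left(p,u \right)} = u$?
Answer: $\frac{187580416}{81} \approx 2.3158 \cdot 10^{6}$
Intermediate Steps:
$n = -8$ ($n = -8 + 0 = -8$)
$I{\left(A \right)} = \frac{-27 + A}{-3 + A^{2} + 2 A}$ ($I{\left(A \right)} = \frac{A - 27}{A + \left(\left(A - 3\right) + A A\right)} = \frac{-27 + A}{A + \left(\left(A - 3\right) + A^{2}\right)} = \frac{-27 + A}{A + \left(\left(-3 + A\right) + A^{2}\right)} = \frac{-27 + A}{A + \left(-3 + A + A^{2}\right)} = \frac{-27 + A}{-3 + A^{2} + 2 A}$)
$\left(I{\left(n \right)} + 13 \left(-117\right)\right)^{2} = \left(\frac{-27 - 8}{-3 + \left(-8\right)^{2} + 2 \left(-8\right)} + 13 \left(-117\right)\right)^{2} = \left(\frac{1}{-3 + 64 - 16} \left(-35\right) - 1521\right)^{2} = \left(\frac{1}{45} \left(-35\right) - 1521\right)^{2} = \left(- \frac{7}{9} - 1521\right)^{2} = \left(- \frac{13696}{9}\right)^{2} = \frac{187580416}{81}$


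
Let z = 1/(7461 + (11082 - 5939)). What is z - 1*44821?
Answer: -564923883/12604 ≈ -44821.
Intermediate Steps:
z = 1/12604 (z = 1/(7461 + 5143) = 1/12604 ≈ 7.9340e-5)
z - 1*44821 = 1/12604 - 1*44821 = 1/12604 - 44821 = -564923883/12604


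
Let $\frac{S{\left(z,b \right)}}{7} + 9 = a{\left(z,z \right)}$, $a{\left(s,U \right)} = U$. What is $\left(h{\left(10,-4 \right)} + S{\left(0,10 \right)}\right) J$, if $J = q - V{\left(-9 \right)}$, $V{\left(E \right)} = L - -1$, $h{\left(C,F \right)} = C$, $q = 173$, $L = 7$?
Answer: $-8745$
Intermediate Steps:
$S{\left(z,b \right)} = -63 + 7 z$
$V{\left(E \right)} = 8$ ($V{\left(E \right)} = 7 - -1 = 7 + 1 = 8$)
$J = 165$ ($J = 173 - 8 = 165$)
$\left(h{\left(10,-4 \right)} + S{\left(0,10 \right)}\right) J = \left(10 + \left(-63 + 7 \cdot 0\right)\right) 165 = \left(10 + \left(-63 + 0\right)\right) 165 = \left(10 - 63\right) 165 = \left(-53\right) 165 = -8745$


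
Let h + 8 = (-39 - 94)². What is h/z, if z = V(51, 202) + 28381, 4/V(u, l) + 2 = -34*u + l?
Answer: 13561327/21768225 ≈ 0.62299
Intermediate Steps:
V(u, l) = 4/(-2 + l - 34*u) (V(u, l) = 4/(-2 + (-34*u + l)) = 4/(-2 + (l - 34*u)) = 4/(-2 + l - 34*u))
h = 17681 (h = -8 + (-39 - 94)² = -8 + (-133)² = -8 + 17689 = 17681)
z = 21768225/767 (z = -4/(2 - 1*202 + 34*51) + 28381 = -4/(2 - 202 + 1734) + 28381 = -4/1534 + 28381 = -4*1/1534 + 28381 = -2/767 + 28381 = 21768225/767 ≈ 28381.)
h/z = 17681/(21768225/767) = 17681*(767/21768225) = 13561327/21768225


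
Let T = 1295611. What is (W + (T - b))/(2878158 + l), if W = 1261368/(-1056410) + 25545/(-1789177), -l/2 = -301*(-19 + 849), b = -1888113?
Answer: 231444949784588119/245554958310888010 ≈ 0.94254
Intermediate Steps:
l = 499660 (l = -(-602)*(-19 + 849) = -(-602)*830 = -2*(-249830) = 499660)
W = -87838331061/72696325945 (W = 1261368*(-1/1056410) + 25545*(-1/1789177) = -630684/528205 - 1965/137629 = -87838331061/72696325945 ≈ -1.2083)
(W + (T - b))/(2878158 + l) = (-87838331061/72696325945 + (1295611 - 1*(-1888113)))/(2878158 + 499660) = (-87838331061/72696325945 + (1295611 + 1888113))/3377818 = (-87838331061/72696325945 + 3183724)*(1/3377818) = (231444949784588119/72696325945)*(1/3377818) = 231444949784588119/245554958310888010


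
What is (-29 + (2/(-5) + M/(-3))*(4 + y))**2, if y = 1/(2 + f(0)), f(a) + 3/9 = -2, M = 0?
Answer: 21609/25 ≈ 864.36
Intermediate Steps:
f(a) = -7/3 (f(a) = -1/3 - 2 = -7/3)
y = -3 (y = 1/(2 - 7/3) = 1/(-1/3) = -3)
(-29 + (2/(-5) + M/(-3))*(4 + y))**2 = (-29 + (2/(-5) + 0/(-3))*(4 - 3))**2 = (-29 + (2*(-1/5) + 0*(-1/3))*1)**2 = (-29 + (-2/5 + 0)*1)**2 = (-29 - 2/5*1)**2 = (-29 - 2/5)**2 = (-147/5)**2 = 21609/25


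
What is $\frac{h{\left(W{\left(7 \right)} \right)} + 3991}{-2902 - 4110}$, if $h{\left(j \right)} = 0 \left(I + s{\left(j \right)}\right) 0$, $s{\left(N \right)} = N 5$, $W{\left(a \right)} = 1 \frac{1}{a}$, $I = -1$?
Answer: $- \frac{3991}{7012} \approx -0.56917$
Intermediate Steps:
$W{\left(a \right)} = \frac{1}{a}$
$s{\left(N \right)} = 5 N$
$h{\left(j \right)} = 0$ ($h{\left(j \right)} = 0 \left(-1 + 5 j\right) 0 = 0 \cdot 0 = 0$)
$\frac{h{\left(W{\left(7 \right)} \right)} + 3991}{-2902 - 4110} = \frac{0 + 3991}{-2902 - 4110} = \frac{3991}{-7012} = 3991 \left(- \frac{1}{7012}\right) = - \frac{3991}{7012}$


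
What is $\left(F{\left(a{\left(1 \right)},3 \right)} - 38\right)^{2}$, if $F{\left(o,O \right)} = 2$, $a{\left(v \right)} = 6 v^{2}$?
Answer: $1296$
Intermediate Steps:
$\left(F{\left(a{\left(1 \right)},3 \right)} - 38\right)^{2} = \left(2 - 38\right)^{2} = \left(-36\right)^{2} = 1296$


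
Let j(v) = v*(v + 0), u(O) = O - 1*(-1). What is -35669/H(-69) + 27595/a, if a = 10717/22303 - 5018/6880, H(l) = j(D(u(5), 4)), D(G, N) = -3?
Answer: -19735355307343/171825723 ≈ -1.1486e+5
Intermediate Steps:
u(O) = 1 + O (u(O) = O + 1 = 1 + O)
j(v) = v² (j(v) = v*v = v²)
H(l) = 9 (H(l) = (-3)² = 9)
a = -19091747/76722320 (a = 10717*(1/22303) - 5018*1/6880 = 10717/22303 - 2509/3440 = -19091747/76722320 ≈ -0.24884)
-35669/H(-69) + 27595/a = -35669/9 + 27595/(-19091747/76722320) = -35669*⅑ + 27595*(-76722320/19091747) = -35669/9 - 2117152420400/19091747 = -19735355307343/171825723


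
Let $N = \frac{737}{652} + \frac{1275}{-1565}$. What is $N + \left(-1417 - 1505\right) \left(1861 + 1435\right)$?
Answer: $- \frac{1965437932891}{204076} \approx -9.6309 \cdot 10^{6}$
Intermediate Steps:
$N = \frac{64421}{204076}$ ($N = 737 \cdot \frac{1}{652} + 1275 \left(- \frac{1}{1565}\right) = \frac{737}{652} - \frac{255}{313} = \frac{64421}{204076} \approx 0.31567$)
$N + \left(-1417 - 1505\right) \left(1861 + 1435\right) = \frac{64421}{204076} + \left(-1417 - 1505\right) \left(1861 + 1435\right) = \frac{64421}{204076} - 9630912 = - \frac{1965437932891}{204076}$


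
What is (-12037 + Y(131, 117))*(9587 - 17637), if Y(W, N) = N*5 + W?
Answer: 91134050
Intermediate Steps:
Y(W, N) = W + 5*N (Y(W, N) = 5*N + W = W + 5*N)
(-12037 + Y(131, 117))*(9587 - 17637) = (-12037 + (131 + 5*117))*(9587 - 17637) = (-12037 + (131 + 585))*(-8050) = (-12037 + 716)*(-8050) = -11321*(-8050) = 91134050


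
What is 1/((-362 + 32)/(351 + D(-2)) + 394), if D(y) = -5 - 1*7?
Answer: 113/44412 ≈ 0.0025444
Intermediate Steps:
D(y) = -12 (D(y) = -5 - 7 = -12)
1/((-362 + 32)/(351 + D(-2)) + 394) = 1/((-362 + 32)/(351 - 12) + 394) = 1/(-330/339 + 394) = 1/(-330*1/339 + 394) = 1/(-110/113 + 394) = 1/(44412/113) = 113/44412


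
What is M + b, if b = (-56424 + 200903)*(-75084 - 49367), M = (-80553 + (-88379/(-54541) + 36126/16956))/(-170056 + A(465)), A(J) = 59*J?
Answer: -43917674882667531931479/2442509275754 ≈ -1.7981e+10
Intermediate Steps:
M = 1379476289387/2442509275754 (M = (-80553 + (-88379/(-54541) + 36126/16956))/(-170056 + 59*465) = (-80553 + (-88379*(-1/54541) + 36126*(1/16956)))/(-170056 + 27435) = (-80553 + (88379/54541 + 669/314))/(-142621) = (-80553 + 64238935/17125874)*(-1/142621) = -1379476289387/17125874*(-1/142621) = 1379476289387/2442509275754 ≈ 0.56478)
b = -17980556029 (b = 144479*(-124451) = -17980556029)
M + b = 1379476289387/2442509275754 - 17980556029 = -43917674882667531931479/2442509275754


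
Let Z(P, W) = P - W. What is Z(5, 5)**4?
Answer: 0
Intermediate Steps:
Z(5, 5)**4 = (5 - 1*5)**4 = (5 - 5)**4 = 0**4 = 0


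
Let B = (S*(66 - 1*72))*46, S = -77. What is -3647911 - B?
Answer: -3669163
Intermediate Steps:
B = 21252 (B = -77*(66 - 1*72)*46 = -77*(66 - 72)*46 = -77*(-6)*46 = 462*46 = 21252)
-3647911 - B = -3647911 - 1*21252 = -3647911 - 21252 = -3669163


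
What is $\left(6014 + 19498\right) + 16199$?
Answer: $41711$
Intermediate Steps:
$\left(6014 + 19498\right) + 16199 = 25512 + 16199 = 41711$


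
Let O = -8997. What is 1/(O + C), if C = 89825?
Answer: 1/80828 ≈ 1.2372e-5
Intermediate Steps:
1/(O + C) = 1/(-8997 + 89825) = 1/80828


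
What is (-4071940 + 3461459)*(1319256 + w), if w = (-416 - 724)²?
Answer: -1598761829736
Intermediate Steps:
w = 1299600 (w = (-1140)² = 1299600)
(-4071940 + 3461459)*(1319256 + w) = (-4071940 + 3461459)*(1319256 + 1299600) = -610481*2618856 = -1598761829736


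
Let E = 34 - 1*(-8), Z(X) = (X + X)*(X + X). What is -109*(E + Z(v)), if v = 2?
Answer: -6322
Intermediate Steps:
Z(X) = 4*X**2 (Z(X) = (2*X)*(2*X) = 4*X**2)
E = 42 (E = 34 + 8 = 42)
-109*(E + Z(v)) = -109*(42 + 4*2**2) = -109*(42 + 4*4) = -109*(42 + 16) = -109*58 = -6322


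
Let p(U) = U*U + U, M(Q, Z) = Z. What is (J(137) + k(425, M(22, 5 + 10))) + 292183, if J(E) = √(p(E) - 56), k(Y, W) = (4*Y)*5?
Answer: 300683 + 5*√754 ≈ 3.0082e+5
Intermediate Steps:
p(U) = U + U² (p(U) = U² + U = U + U²)
k(Y, W) = 20*Y
J(E) = √(-56 + E*(1 + E)) (J(E) = √(E*(1 + E) - 56) = √(-56 + E*(1 + E)))
(J(137) + k(425, M(22, 5 + 10))) + 292183 = (√(-56 + 137*(1 + 137)) + 20*425) + 292183 = (√(-56 + 137*138) + 8500) + 292183 = (√(-56 + 18906) + 8500) + 292183 = (√18850 + 8500) + 292183 = (5*√754 + 8500) + 292183 = (8500 + 5*√754) + 292183 = 300683 + 5*√754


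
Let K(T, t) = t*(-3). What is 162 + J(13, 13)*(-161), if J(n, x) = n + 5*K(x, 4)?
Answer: 7729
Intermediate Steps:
K(T, t) = -3*t
J(n, x) = -60 + n (J(n, x) = n + 5*(-3*4) = n + 5*(-12) = n - 60 = -60 + n)
162 + J(13, 13)*(-161) = 162 + (-60 + 13)*(-161) = 162 - 47*(-161) = 162 + 7567 = 7729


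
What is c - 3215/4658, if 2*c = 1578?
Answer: 3671947/4658 ≈ 788.31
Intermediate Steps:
c = 789 (c = (½)*1578 = 789)
c - 3215/4658 = 789 - 3215/4658 = 3671947/4658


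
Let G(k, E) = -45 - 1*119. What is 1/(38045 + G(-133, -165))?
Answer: 1/37881 ≈ 2.6398e-5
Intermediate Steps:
G(k, E) = -164 (G(k, E) = -45 - 119 = -164)
1/(38045 + G(-133, -165)) = 1/(38045 - 164) = 1/37881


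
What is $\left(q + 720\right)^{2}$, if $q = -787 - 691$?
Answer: $574564$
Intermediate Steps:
$q = -1478$ ($q = -787 - 691 = -1478$)
$\left(q + 720\right)^{2} = \left(-1478 + 720\right)^{2} = \left(-758\right)^{2} = 574564$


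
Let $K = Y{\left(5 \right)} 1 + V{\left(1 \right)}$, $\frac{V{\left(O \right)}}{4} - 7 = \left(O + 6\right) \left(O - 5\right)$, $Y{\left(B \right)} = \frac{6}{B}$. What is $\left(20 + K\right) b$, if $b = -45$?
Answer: $2826$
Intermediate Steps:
$V{\left(O \right)} = 28 + 4 \left(-5 + O\right) \left(6 + O\right)$ ($V{\left(O \right)} = 28 + 4 \left(O + 6\right) \left(O - 5\right) = 28 + 4 \left(6 + O\right) \left(-5 + O\right) = 28 + 4 \left(-5 + O\right) \left(6 + O\right)$)
$K = - \frac{414}{5}$ ($K = \frac{6}{5} \cdot 1 + \left(-92 + 4 \cdot 1 + 4 \cdot 1^{2}\right) = 6 \cdot \frac{1}{5} \cdot 1 + \left(-92 + 4 + 4 \cdot 1\right) = \frac{6}{5} \cdot 1 + \left(-92 + 4 + 4\right) = \frac{6}{5} - 84 = - \frac{414}{5} \approx -82.8$)
$\left(20 + K\right) b = \left(20 - \frac{414}{5}\right) \left(-45\right) = \left(- \frac{314}{5}\right) \left(-45\right) = 2826$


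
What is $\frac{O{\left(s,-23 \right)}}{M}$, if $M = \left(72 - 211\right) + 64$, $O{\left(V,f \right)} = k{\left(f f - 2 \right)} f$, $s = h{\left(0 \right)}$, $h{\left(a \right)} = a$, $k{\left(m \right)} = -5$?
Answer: $- \frac{23}{15} \approx -1.5333$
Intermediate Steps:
$s = 0$
$O{\left(V,f \right)} = - 5 f$
$M = -75$ ($M = -139 + 64 = -75$)
$\frac{O{\left(s,-23 \right)}}{M} = \frac{\left(-5\right) \left(-23\right)}{-75} = 115 \left(- \frac{1}{75}\right) = - \frac{23}{15}$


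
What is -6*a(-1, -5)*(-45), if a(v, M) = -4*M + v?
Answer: 5130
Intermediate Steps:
a(v, M) = v - 4*M
-6*a(-1, -5)*(-45) = -6*(-1 - 4*(-5))*(-45) = -6*(-1 + 20)*(-45) = -6*19*(-45) = -114*(-45) = 5130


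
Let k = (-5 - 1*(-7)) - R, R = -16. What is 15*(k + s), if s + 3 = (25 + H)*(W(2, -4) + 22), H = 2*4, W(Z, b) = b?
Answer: 9135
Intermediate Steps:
H = 8
s = 591 (s = -3 + (25 + 8)*(-4 + 22) = -3 + 33*18 = -3 + 594 = 591)
k = 18 (k = (-5 - 1*(-7)) - 1*(-16) = (-5 + 7) + 16 = 2 + 16 = 18)
15*(k + s) = 15*(18 + 591) = 15*609 = 9135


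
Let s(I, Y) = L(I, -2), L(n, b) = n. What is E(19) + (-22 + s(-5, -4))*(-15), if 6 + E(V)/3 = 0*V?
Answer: 387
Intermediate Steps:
s(I, Y) = I
E(V) = -18 (E(V) = -18 + 3*(0*V) = -18 + 3*0 = -18 + 0 = -18)
E(19) + (-22 + s(-5, -4))*(-15) = -18 + (-22 - 5)*(-15) = -18 - 27*(-15) = -18 + 405 = 387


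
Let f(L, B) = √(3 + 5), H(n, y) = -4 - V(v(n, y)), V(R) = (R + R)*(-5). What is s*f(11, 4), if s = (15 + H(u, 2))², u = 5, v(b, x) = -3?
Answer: 722*√2 ≈ 1021.1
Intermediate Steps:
V(R) = -10*R (V(R) = (2*R)*(-5) = -10*R)
H(n, y) = -34 (H(n, y) = -4 - (-10)*(-3) = -4 - 1*30 = -4 - 30 = -34)
f(L, B) = 2*√2 (f(L, B) = √8 = 2*√2)
s = 361 (s = (15 - 34)² = (-19)² = 361)
s*f(11, 4) = 361*(2*√2) = 722*√2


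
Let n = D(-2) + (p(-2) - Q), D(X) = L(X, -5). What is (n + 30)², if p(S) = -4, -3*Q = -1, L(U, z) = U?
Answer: 5041/9 ≈ 560.11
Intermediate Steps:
Q = ⅓ (Q = -⅓*(-1) = ⅓ ≈ 0.33333)
D(X) = X
n = -19/3 (n = -2 + (-4 - 1*⅓) = -2 + (-4 - ⅓) = -2 - 13/3 = -19/3 ≈ -6.3333)
(n + 30)² = (-19/3 + 30)² = (71/3)² = 5041/9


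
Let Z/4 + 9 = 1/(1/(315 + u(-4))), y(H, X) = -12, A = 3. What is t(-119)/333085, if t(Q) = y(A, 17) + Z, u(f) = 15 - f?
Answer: 1288/333085 ≈ 0.0038669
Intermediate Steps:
Z = 1300 (Z = -36 + 4/(1/(315 + (15 - 1*(-4)))) = -36 + 4/(1/(315 + (15 + 4))) = -36 + 4/(1/(315 + 19)) = -36 + 4/(1/334) = -36 + 4*334 = -36 + 1336 = 1300)
t(Q) = 1288 (t(Q) = -12 + 1300 = 1288)
t(-119)/333085 = 1288/333085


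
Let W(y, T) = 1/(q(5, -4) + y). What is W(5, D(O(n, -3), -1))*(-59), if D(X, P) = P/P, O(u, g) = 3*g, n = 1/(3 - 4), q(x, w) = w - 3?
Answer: 59/2 ≈ 29.500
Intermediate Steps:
q(x, w) = -3 + w
n = -1 (n = 1/(-1) = -1)
D(X, P) = 1
W(y, T) = 1/(-7 + y) (W(y, T) = 1/((-3 - 4) + y) = 1/(-7 + y))
W(5, D(O(n, -3), -1))*(-59) = -59/(-7 + 5) = -59/(-2) = -½*(-59) = 59/2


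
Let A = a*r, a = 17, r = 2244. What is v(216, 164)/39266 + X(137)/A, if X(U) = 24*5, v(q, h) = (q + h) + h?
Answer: 1061018/62413307 ≈ 0.017000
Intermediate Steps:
v(q, h) = q + 2*h (v(q, h) = (h + q) + h = q + 2*h)
X(U) = 120
A = 38148 (A = 17*2244 = 38148)
v(216, 164)/39266 + X(137)/A = (216 + 2*164)/39266 + 120/38148 = (216 + 328)*(1/39266) + 120*(1/38148) = 544*(1/39266) + 10/3179 = 272/19633 + 10/3179 = 1061018/62413307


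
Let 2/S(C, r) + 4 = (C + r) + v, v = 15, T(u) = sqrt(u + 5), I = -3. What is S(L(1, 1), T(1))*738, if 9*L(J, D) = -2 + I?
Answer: 624348/4175 - 59778*sqrt(6)/4175 ≈ 114.47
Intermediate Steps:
L(J, D) = -5/9 (L(J, D) = (-2 - 3)/9 = (1/9)*(-5) = -5/9)
T(u) = sqrt(5 + u)
S(C, r) = 2/(11 + C + r) (S(C, r) = 2/(-4 + ((C + r) + 15)) = 2/(-4 + (15 + C + r)) = 2/(11 + C + r))
S(L(1, 1), T(1))*738 = (2/(11 - 5/9 + sqrt(5 + 1)))*738 = (2/(11 - 5/9 + sqrt(6)))*738 = (2/(94/9 + sqrt(6)))*738 = 1476/(94/9 + sqrt(6))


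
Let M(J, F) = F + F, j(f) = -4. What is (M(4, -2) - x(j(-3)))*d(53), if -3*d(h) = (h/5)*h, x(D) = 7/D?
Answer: 8427/20 ≈ 421.35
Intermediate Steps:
M(J, F) = 2*F
d(h) = -h**2/15 (d(h) = -h/5*h/3 = -h**2/15)
(M(4, -2) - x(j(-3)))*d(53) = (2*(-2) - 7/(-4))*(-1/15*53**2) = (-4 - 7*(-1)/4)*(-1/15*2809) = (-4 - 1*(-7/4))*(-2809/15) = (-4 + 7/4)*(-2809/15) = -9/4*(-2809/15) = 8427/20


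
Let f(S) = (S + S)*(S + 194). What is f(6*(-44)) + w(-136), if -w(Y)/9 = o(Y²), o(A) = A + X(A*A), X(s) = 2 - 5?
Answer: -129477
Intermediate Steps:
X(s) = -3
f(S) = 2*S*(194 + S) (f(S) = (2*S)*(194 + S) = 2*S*(194 + S))
o(A) = -3 + A (o(A) = A - 3 = -3 + A)
w(Y) = 27 - 9*Y² (w(Y) = -9*(-3 + Y²) = 27 - 9*Y²)
f(6*(-44)) + w(-136) = 2*(6*(-44))*(194 + 6*(-44)) + (27 - 9*(-136)²) = 2*(-264)*(194 - 264) + (27 - 9*18496) = 2*(-264)*(-70) + (27 - 166464) = 36960 - 166437 = -129477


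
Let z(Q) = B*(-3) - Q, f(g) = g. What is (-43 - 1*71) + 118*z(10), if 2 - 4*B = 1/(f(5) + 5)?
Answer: -29243/20 ≈ -1462.2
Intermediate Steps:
B = 19/40 (B = ½ - 1/(4*(5 + 5)) = ½ - ¼/10 = ½ - ¼*⅒ = ½ - 1/40 = 19/40 ≈ 0.47500)
z(Q) = -57/40 - Q (z(Q) = (19/40)*(-3) - Q = -57/40 - Q)
(-43 - 1*71) + 118*z(10) = (-43 - 1*71) + 118*(-57/40 - 1*10) = (-43 - 71) + 118*(-57/40 - 10) = -114 + 118*(-457/40) = -114 - 26963/20 = -29243/20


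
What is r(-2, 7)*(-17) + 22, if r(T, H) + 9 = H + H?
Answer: -63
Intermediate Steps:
r(T, H) = -9 + 2*H (r(T, H) = -9 + (H + H) = -9 + 2*H)
r(-2, 7)*(-17) + 22 = (-9 + 2*7)*(-17) + 22 = (-9 + 14)*(-17) + 22 = 5*(-17) + 22 = -85 + 22 = -63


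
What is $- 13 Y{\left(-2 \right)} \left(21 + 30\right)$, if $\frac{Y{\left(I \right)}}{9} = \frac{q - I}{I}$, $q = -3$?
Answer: $- \frac{5967}{2} \approx -2983.5$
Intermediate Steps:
$Y{\left(I \right)} = \frac{9 \left(-3 - I\right)}{I}$ ($Y{\left(I \right)} = 9 \frac{-3 - I}{I} = \frac{9 \left(-3 - I\right)}{I}$)
$- 13 Y{\left(-2 \right)} \left(21 + 30\right) = - 13 \left(-9 - \frac{27}{-2}\right) \left(21 + 30\right) = - 13 \left(-9 - - \frac{27}{2}\right) 51 = - 13 \left(-9 + \frac{27}{2}\right) 51 = - 13 \cdot \frac{9}{2} \cdot 51 = \left(-13\right) \frac{459}{2} = - \frac{5967}{2}$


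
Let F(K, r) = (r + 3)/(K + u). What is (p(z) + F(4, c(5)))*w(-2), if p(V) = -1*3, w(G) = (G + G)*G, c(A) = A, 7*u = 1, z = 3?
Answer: -248/29 ≈ -8.5517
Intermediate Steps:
u = 1/7 (u = (1/7)*1 = 1/7 ≈ 0.14286)
w(G) = 2*G**2 (w(G) = (2*G)*G = 2*G**2)
F(K, r) = (3 + r)/(1/7 + K) (F(K, r) = (r + 3)/(K + 1/7) = (3 + r)/(1/7 + K))
p(V) = -3
(p(z) + F(4, c(5)))*w(-2) = (-3 + 7*(3 + 5)/(1 + 7*4))*(2*(-2)**2) = (-3 + 7*8/(1 + 28))*(2*4) = (-3 + 7*8/29)*8 = (-3 + 7*(1/29)*8)*8 = (-3 + 56/29)*8 = -31/29*8 = -248/29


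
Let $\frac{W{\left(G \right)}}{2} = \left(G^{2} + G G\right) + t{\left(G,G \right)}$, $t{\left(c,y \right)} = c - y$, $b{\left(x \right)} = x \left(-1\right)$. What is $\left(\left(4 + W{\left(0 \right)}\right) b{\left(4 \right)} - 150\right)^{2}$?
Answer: $27556$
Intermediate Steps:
$b{\left(x \right)} = - x$
$W{\left(G \right)} = 4 G^{2}$ ($W{\left(G \right)} = 2 \left(\left(G^{2} + G G\right) + \left(G - G\right)\right) = 2 \left(\left(G^{2} + G^{2}\right) + 0\right) = 2 \left(2 G^{2} + 0\right) = 2 \cdot 2 G^{2} = 4 G^{2}$)
$\left(\left(4 + W{\left(0 \right)}\right) b{\left(4 \right)} - 150\right)^{2} = \left(\left(4 + 4 \cdot 0^{2}\right) \left(\left(-1\right) 4\right) - 150\right)^{2} = \left(\left(4 + 4 \cdot 0\right) \left(-4\right) - 150\right)^{2} = \left(\left(4 + 0\right) \left(-4\right) - 150\right)^{2} = \left(4 \left(-4\right) - 150\right)^{2} = \left(-16 - 150\right)^{2} = \left(-166\right)^{2} = 27556$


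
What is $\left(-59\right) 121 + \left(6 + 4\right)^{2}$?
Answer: $-7039$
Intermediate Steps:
$\left(-59\right) 121 + \left(6 + 4\right)^{2} = -7139 + 10^{2} = -7139 + 100 = -7039$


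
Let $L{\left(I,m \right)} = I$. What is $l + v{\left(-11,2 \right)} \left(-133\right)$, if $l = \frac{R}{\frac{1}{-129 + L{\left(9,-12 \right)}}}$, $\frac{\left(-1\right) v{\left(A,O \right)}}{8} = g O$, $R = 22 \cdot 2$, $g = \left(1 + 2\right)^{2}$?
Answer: $13872$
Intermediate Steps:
$g = 9$ ($g = 3^{2} = 9$)
$R = 44$
$v{\left(A,O \right)} = - 72 O$ ($v{\left(A,O \right)} = - 8 \cdot 9 O = - 72 O$)
$l = -5280$ ($l = \frac{44}{\frac{1}{-129 + 9}} = \frac{44}{\frac{1}{-120}} = \frac{44}{- \frac{1}{120}} = 44 \left(-120\right) = -5280$)
$l + v{\left(-11,2 \right)} \left(-133\right) = -5280 + \left(-72\right) 2 \left(-133\right) = -5280 - -19152 = -5280 + 19152 = 13872$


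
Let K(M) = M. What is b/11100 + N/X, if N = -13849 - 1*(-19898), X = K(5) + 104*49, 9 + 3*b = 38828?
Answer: 399447419/169863300 ≈ 2.3516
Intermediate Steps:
b = 38819/3 (b = -3 + (⅓)*38828 = -3 + 38828/3 = 38819/3 ≈ 12940.)
X = 5101 (X = 5 + 104*49 = 5 + 5096 = 5101)
N = 6049 (N = -13849 + 19898 = 6049)
b/11100 + N/X = (38819/3)/11100 + 6049/5101 = (38819/3)*(1/11100) + 6049*(1/5101) = 38819/33300 + 6049/5101 = 399447419/169863300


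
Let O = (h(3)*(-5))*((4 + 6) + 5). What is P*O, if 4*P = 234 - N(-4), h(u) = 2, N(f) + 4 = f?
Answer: -9075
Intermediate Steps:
N(f) = -4 + f
O = -150 (O = (2*(-5))*((4 + 6) + 5) = -10*(10 + 5) = -10*15 = -150)
P = 121/2 (P = (234 - (-4 - 4))/4 = (234 - 1*(-8))/4 = (234 + 8)/4 = (1/4)*242 = 121/2 ≈ 60.500)
P*O = (121/2)*(-150) = -9075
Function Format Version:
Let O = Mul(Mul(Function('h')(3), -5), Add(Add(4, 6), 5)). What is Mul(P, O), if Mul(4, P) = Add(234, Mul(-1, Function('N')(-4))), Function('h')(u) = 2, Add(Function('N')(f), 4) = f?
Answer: -9075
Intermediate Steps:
Function('N')(f) = Add(-4, f)
O = -150 (O = Mul(Mul(2, -5), Add(Add(4, 6), 5)) = Mul(-10, Add(10, 5)) = Mul(-10, 15) = -150)
P = Rational(121, 2) (P = Mul(Rational(1, 4), Add(234, Mul(-1, Add(-4, -4)))) = Mul(Rational(1, 4), Add(234, Mul(-1, -8))) = Mul(Rational(1, 4), Add(234, 8)) = Mul(Rational(1, 4), 242) = Rational(121, 2) ≈ 60.500)
Mul(P, O) = Mul(Rational(121, 2), -150) = -9075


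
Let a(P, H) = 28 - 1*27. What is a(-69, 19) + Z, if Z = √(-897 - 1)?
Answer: 1 + I*√898 ≈ 1.0 + 29.967*I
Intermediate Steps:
a(P, H) = 1 (a(P, H) = 28 - 27 = 1)
Z = I*√898 (Z = √(-898) = I*√898 ≈ 29.967*I)
a(-69, 19) + Z = 1 + I*√898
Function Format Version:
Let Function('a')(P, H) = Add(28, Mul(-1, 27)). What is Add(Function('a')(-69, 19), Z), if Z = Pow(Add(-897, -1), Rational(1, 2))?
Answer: Add(1, Mul(I, Pow(898, Rational(1, 2)))) ≈ Add(1.0000, Mul(29.967, I))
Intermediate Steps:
Function('a')(P, H) = 1 (Function('a')(P, H) = Add(28, -27) = 1)
Z = Mul(I, Pow(898, Rational(1, 2))) (Z = Pow(-898, Rational(1, 2)) = Mul(I, Pow(898, Rational(1, 2))) ≈ Mul(29.967, I))
Add(Function('a')(-69, 19), Z) = Add(1, Mul(I, Pow(898, Rational(1, 2))))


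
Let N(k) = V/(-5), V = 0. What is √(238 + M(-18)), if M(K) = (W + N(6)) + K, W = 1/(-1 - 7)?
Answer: √3518/4 ≈ 14.828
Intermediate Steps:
N(k) = 0 (N(k) = 0/(-5) = 0*(-⅕) = 0)
W = -⅛ (W = 1/(-8) = -⅛ ≈ -0.12500)
M(K) = -⅛ + K (M(K) = (-⅛ + 0) + K = -⅛ + K)
√(238 + M(-18)) = √(238 + (-⅛ - 18)) = √(238 - 145/8) = √(1759/8) = √3518/4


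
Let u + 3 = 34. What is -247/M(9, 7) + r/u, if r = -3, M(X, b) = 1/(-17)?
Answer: 130166/31 ≈ 4198.9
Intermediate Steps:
M(X, b) = -1/17
u = 31 (u = -3 + 34 = 31)
-247/M(9, 7) + r/u = -247/(-1/17) - 3/31 = -247*(-17) - 3*1/31 = 4199 - 3/31 = 130166/31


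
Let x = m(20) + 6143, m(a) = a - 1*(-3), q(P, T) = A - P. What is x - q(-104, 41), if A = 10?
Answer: 6052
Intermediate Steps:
q(P, T) = 10 - P
m(a) = 3 + a (m(a) = a + 3 = 3 + a)
x = 6166 (x = (3 + 20) + 6143 = 23 + 6143 = 6166)
x - q(-104, 41) = 6166 - (10 - 1*(-104)) = 6166 - (10 + 104) = 6166 - 1*114 = 6166 - 114 = 6052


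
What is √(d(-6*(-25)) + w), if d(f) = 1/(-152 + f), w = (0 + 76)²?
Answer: √23102/2 ≈ 75.997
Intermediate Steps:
w = 5776 (w = 76² = 5776)
√(d(-6*(-25)) + w) = √(1/(-152 - 6*(-25)) + 5776) = √(1/(-152 + 150) + 5776) = √(1/(-2) + 5776) = √(-½ + 5776) = √(11551/2) = √23102/2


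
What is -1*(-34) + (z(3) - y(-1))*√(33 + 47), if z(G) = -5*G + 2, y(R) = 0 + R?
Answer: 34 - 48*√5 ≈ -73.331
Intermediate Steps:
y(R) = R
z(G) = 2 - 5*G
-1*(-34) + (z(3) - y(-1))*√(33 + 47) = -1*(-34) + ((2 - 5*3) - 1*(-1))*√(33 + 47) = 34 + ((2 - 15) + 1)*√80 = 34 + (-13 + 1)*(4*√5) = 34 - 48*√5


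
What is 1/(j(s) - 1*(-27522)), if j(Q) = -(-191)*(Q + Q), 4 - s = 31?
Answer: 1/17208 ≈ 5.8112e-5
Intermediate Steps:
s = -27 (s = 4 - 1*31 = 4 - 31 = -27)
j(Q) = 382*Q (j(Q) = -(-191)*2*Q = -(-382)*Q = 382*Q)
1/(j(s) - 1*(-27522)) = 1/(382*(-27) - 1*(-27522)) = 1/(-10314 + 27522) = 1/17208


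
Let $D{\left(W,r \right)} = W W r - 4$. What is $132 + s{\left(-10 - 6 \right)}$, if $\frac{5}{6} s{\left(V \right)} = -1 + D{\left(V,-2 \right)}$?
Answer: $- \frac{2442}{5} \approx -488.4$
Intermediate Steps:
$D{\left(W,r \right)} = -4 + r W^{2}$ ($D{\left(W,r \right)} = W^{2} r - 4 = r W^{2} - 4 = -4 + r W^{2}$)
$s{\left(V \right)} = -6 - \frac{12 V^{2}}{5}$ ($s{\left(V \right)} = \frac{6 \left(-1 - \left(4 + 2 V^{2}\right)\right)}{5} = \frac{6 \left(-5 - 2 V^{2}\right)}{5} = -6 - \frac{12 V^{2}}{5}$)
$132 + s{\left(-10 - 6 \right)} = 132 - \left(6 + \frac{12 \left(-10 - 6\right)^{2}}{5}\right) = 132 - \left(6 + \frac{12 \left(-16\right)^{2}}{5}\right) = 132 - \frac{3102}{5} = - \frac{2442}{5}$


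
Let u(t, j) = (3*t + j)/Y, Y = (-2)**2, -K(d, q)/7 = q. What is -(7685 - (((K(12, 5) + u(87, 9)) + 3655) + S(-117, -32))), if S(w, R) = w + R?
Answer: -8293/2 ≈ -4146.5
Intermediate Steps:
K(d, q) = -7*q
Y = 4
u(t, j) = j/4 + 3*t/4 (u(t, j) = (3*t + j)/4 = (j + 3*t)*(1/4) = j/4 + 3*t/4)
S(w, R) = R + w
-(7685 - (((K(12, 5) + u(87, 9)) + 3655) + S(-117, -32))) = -(7685 - (((-7*5 + ((1/4)*9 + (3/4)*87)) + 3655) + (-32 - 117))) = -(7685 - (((-35 + (9/4 + 261/4)) + 3655) - 149)) = -(7685 - (((-35 + 135/2) + 3655) - 149)) = -(7685 - ((65/2 + 3655) - 149)) = -(7685 - (7375/2 - 149)) = -(7685 - 1*7077/2) = -(7685 - 7077/2) = -1*8293/2 = -8293/2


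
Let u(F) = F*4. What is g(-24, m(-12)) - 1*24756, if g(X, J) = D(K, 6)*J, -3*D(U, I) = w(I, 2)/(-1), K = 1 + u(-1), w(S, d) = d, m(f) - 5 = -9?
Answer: -74276/3 ≈ -24759.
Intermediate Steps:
u(F) = 4*F
m(f) = -4 (m(f) = 5 - 9 = -4)
K = -3 (K = 1 + 4*(-1) = 1 - 4 = -3)
D(U, I) = ⅔ (D(U, I) = -2/(3*(-1)) = -2*(-1)/3 = -⅓*(-2) = ⅔)
g(X, J) = 2*J/3
g(-24, m(-12)) - 1*24756 = (⅔)*(-4) - 1*24756 = -8/3 - 24756 = -74276/3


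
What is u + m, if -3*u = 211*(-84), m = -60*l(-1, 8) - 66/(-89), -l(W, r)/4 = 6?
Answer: 654038/89 ≈ 7348.7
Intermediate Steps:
l(W, r) = -24 (l(W, r) = -4*6 = -24)
m = 128226/89 (m = -60*(-24) - 66/(-89) = 1440 - 66*(-1/89) = 1440 + 66/89 = 128226/89 ≈ 1440.7)
u = 5908 (u = -211*(-84)/3 = -⅓*(-17724) = 5908)
u + m = 5908 + 128226/89 = 654038/89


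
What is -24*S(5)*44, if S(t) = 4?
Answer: -4224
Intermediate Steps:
-24*S(5)*44 = -24*4*44 = -96*44 = -4224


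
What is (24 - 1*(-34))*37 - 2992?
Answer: -846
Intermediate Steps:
(24 - 1*(-34))*37 - 2992 = (24 + 34)*37 - 2992 = 58*37 - 2992 = 2146 - 2992 = -846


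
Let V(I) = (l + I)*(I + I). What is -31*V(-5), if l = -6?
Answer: -3410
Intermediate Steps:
V(I) = 2*I*(-6 + I) (V(I) = (-6 + I)*(I + I) = (-6 + I)*(2*I) = 2*I*(-6 + I))
-31*V(-5) = -62*(-5)*(-6 - 5) = -62*(-5)*(-11) = -31*110 = -3410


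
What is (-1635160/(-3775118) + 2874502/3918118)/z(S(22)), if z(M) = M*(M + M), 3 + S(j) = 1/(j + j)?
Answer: 4176516844968072/63458622749640941 ≈ 0.065815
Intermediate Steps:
S(j) = -3 + 1/(2*j) (S(j) = -3 + 1/(j + j) = -3 + 1/(2*j))
z(M) = 2*M² (z(M) = M*(2*M) = 2*M²)
(-1635160/(-3775118) + 2874502/3918118)/z(S(22)) = (-1635160/(-3775118) + 2874502/3918118)/((2*(-3 + (½)/22)²)) = (-1635160*(-1/3775118) + 2874502*(1/3918118))/((2*(-3 + (½)*(1/22))²)) = (817580/1887559 + 1437251/1959059)/((2*(-3 + 1/44)²)) = 4314583517529/(3697839446981*((2*(-131/44)²))) = 4314583517529/(3697839446981*((2*(17161/1936)))) = 4314583517529/(3697839446981*(17161/968)) = (4314583517529/3697839446981)*(968/17161) = 4176516844968072/63458622749640941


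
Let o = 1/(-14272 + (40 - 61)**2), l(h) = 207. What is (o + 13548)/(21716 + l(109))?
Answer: 187382387/303217013 ≈ 0.61798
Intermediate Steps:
o = -1/13831 (o = 1/(-14272 + (-21)**2) = 1/(-14272 + 441) = 1/(-13831) = -1/13831 ≈ -7.2301e-5)
(o + 13548)/(21716 + l(109)) = (-1/13831 + 13548)/(21716 + 207) = (187382387/13831)/21923 = (187382387/13831)*(1/21923) = 187382387/303217013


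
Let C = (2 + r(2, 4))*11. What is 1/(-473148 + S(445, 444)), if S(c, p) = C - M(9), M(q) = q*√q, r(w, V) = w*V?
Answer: -1/473065 ≈ -2.1139e-6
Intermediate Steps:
r(w, V) = V*w
M(q) = q^(3/2)
C = 110 (C = (2 + 4*2)*11 = (2 + 8)*11 = 10*11 = 110)
S(c, p) = 83 (S(c, p) = 110 - 9^(3/2) = 110 - 1*27 = 110 - 27 = 83)
1/(-473148 + S(445, 444)) = 1/(-473148 + 83) = 1/(-473065) = -1/473065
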